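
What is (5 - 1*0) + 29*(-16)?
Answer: -459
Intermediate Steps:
(5 - 1*0) + 29*(-16) = (5 + 0) - 464 = 5 - 464 = -459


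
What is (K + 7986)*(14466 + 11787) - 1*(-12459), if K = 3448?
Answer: 300189261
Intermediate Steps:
(K + 7986)*(14466 + 11787) - 1*(-12459) = (3448 + 7986)*(14466 + 11787) - 1*(-12459) = 11434*26253 + 12459 = 300176802 + 12459 = 300189261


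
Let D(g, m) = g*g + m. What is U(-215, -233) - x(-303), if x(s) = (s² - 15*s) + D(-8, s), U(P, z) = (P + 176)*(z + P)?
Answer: -78643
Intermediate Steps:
U(P, z) = (176 + P)*(P + z)
D(g, m) = m + g² (D(g, m) = g² + m = m + g²)
x(s) = 64 + s² - 14*s (x(s) = (s² - 15*s) + (s + (-8)²) = (s² - 15*s) + (s + 64) = (s² - 15*s) + (64 + s) = 64 + s² - 14*s)
U(-215, -233) - x(-303) = ((-215)² + 176*(-215) + 176*(-233) - 215*(-233)) - (64 + (-303)² - 14*(-303)) = (46225 - 37840 - 41008 + 50095) - (64 + 91809 + 4242) = 17472 - 1*96115 = 17472 - 96115 = -78643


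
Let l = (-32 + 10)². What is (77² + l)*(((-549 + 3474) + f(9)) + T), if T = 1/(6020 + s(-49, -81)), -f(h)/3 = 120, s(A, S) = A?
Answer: 98219045408/5971 ≈ 1.6449e+7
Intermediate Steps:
f(h) = -360 (f(h) = -3*120 = -360)
l = 484 (l = (-22)² = 484)
T = 1/5971 (T = 1/(6020 - 49) = 1/5971 ≈ 0.00016748)
(77² + l)*(((-549 + 3474) + f(9)) + T) = (77² + 484)*(((-549 + 3474) - 360) + 1/5971) = (5929 + 484)*((2925 - 360) + 1/5971) = 6413*(2565 + 1/5971) = 6413*(15315616/5971) = 98219045408/5971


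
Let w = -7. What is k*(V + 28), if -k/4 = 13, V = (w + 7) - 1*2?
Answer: -1352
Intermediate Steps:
V = -2 (V = (-7 + 7) - 1*2 = 0 - 2 = -2)
k = -52 (k = -4*13 = -52)
k*(V + 28) = -52*(-2 + 28) = -52*26 = -1352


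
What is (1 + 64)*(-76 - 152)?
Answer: -14820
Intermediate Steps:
(1 + 64)*(-76 - 152) = 65*(-228) = -14820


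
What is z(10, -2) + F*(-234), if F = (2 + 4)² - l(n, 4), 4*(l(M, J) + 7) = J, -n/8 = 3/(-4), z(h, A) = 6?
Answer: -9822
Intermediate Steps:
n = 6 (n = -24/(-4) = -24*(-1)/4 = -8*(-¾) = 6)
l(M, J) = -7 + J/4
F = 42 (F = (2 + 4)² - (-7 + (¼)*4) = 6² - (-7 + 1) = 36 - 1*(-6) = 36 + 6 = 42)
z(10, -2) + F*(-234) = 6 + 42*(-234) = 6 - 9828 = -9822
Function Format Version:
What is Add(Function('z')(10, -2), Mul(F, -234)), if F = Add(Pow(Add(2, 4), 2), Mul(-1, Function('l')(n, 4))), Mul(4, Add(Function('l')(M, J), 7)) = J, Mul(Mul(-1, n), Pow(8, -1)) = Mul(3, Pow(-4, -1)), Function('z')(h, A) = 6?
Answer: -9822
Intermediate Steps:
n = 6 (n = Mul(-8, Mul(3, Pow(-4, -1))) = Mul(-8, Mul(3, Rational(-1, 4))) = Mul(-8, Rational(-3, 4)) = 6)
Function('l')(M, J) = Add(-7, Mul(Rational(1, 4), J))
F = 42 (F = Add(Pow(Add(2, 4), 2), Mul(-1, Add(-7, Mul(Rational(1, 4), 4)))) = Add(Pow(6, 2), Mul(-1, Add(-7, 1))) = Add(36, Mul(-1, -6)) = Add(36, 6) = 42)
Add(Function('z')(10, -2), Mul(F, -234)) = Add(6, Mul(42, -234)) = Add(6, -9828) = -9822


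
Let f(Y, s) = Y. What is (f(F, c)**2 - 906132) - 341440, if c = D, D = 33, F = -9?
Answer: -1247491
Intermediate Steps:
c = 33
(f(F, c)**2 - 906132) - 341440 = ((-9)**2 - 906132) - 341440 = (81 - 906132) - 341440 = -906051 - 341440 = -1247491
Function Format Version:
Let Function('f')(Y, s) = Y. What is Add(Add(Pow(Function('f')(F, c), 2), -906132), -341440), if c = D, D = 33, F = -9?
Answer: -1247491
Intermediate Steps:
c = 33
Add(Add(Pow(Function('f')(F, c), 2), -906132), -341440) = Add(Add(Pow(-9, 2), -906132), -341440) = Add(Add(81, -906132), -341440) = Add(-906051, -341440) = -1247491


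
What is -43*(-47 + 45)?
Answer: 86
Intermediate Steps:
-43*(-47 + 45) = -43*(-2) = 86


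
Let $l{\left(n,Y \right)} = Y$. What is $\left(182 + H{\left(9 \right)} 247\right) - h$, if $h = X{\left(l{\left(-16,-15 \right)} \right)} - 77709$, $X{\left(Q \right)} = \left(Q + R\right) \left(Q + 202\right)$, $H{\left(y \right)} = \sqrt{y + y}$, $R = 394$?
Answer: $7018 + 741 \sqrt{2} \approx 8065.9$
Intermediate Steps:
$H{\left(y \right)} = \sqrt{2} \sqrt{y}$ ($H{\left(y \right)} = \sqrt{2 y} = \sqrt{2} \sqrt{y}$)
$X{\left(Q \right)} = \left(202 + Q\right) \left(394 + Q\right)$ ($X{\left(Q \right)} = \left(Q + 394\right) \left(Q + 202\right) = \left(394 + Q\right) \left(202 + Q\right) = \left(202 + Q\right) \left(394 + Q\right)$)
$h = -6836$ ($h = \left(79588 + \left(-15\right)^{2} + 596 \left(-15\right)\right) - 77709 = \left(79588 + 225 - 8940\right) - 77709 = 70873 - 77709 = -6836$)
$\left(182 + H{\left(9 \right)} 247\right) - h = \left(182 + \sqrt{2} \sqrt{9} \cdot 247\right) - -6836 = \left(182 + \sqrt{2} \cdot 3 \cdot 247\right) + 6836 = \left(182 + 3 \sqrt{2} \cdot 247\right) + 6836 = \left(182 + 741 \sqrt{2}\right) + 6836 = 7018 + 741 \sqrt{2}$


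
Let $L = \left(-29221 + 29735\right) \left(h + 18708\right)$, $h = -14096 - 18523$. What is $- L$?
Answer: $7150254$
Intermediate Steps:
$h = -32619$ ($h = -14096 - 18523 = -32619$)
$L = -7150254$ ($L = \left(-29221 + 29735\right) \left(-32619 + 18708\right) = 514 \left(-13911\right) = -7150254$)
$- L = \left(-1\right) \left(-7150254\right) = 7150254$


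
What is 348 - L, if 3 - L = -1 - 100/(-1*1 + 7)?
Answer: 982/3 ≈ 327.33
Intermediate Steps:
L = 62/3 (L = 3 - (-1 - 100/(-1*1 + 7)) = 3 - (-1 - 100/(-1 + 7)) = 3 - (-1 - 100/6) = 3 - (-1 - 1*50/3) = 3 - (-1 - 50/3) = 3 - 1*(-53/3) = 3 + 53/3 = 62/3 ≈ 20.667)
348 - L = 348 - 1*62/3 = 348 - 62/3 = 982/3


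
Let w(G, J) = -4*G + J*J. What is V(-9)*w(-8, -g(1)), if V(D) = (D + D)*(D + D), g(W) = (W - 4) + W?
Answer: 11664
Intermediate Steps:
g(W) = -4 + 2*W (g(W) = (-4 + W) + W = -4 + 2*W)
V(D) = 4*D² (V(D) = (2*D)*(2*D) = 4*D²)
w(G, J) = J² - 4*G (w(G, J) = -4*G + J² = J² - 4*G)
V(-9)*w(-8, -g(1)) = (4*(-9)²)*((-(-4 + 2*1))² - 4*(-8)) = (4*81)*((-(-4 + 2))² + 32) = 324*((-1*(-2))² + 32) = 324*(2² + 32) = 324*(4 + 32) = 324*36 = 11664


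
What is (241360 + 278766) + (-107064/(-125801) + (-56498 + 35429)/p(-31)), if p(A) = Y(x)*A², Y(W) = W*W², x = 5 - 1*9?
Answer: 4024361776798229/7737264704 ≈ 5.2013e+5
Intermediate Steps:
x = -4 (x = 5 - 9 = -4)
Y(W) = W³
p(A) = -64*A² (p(A) = (-4)³*A² = -64*A²)
(241360 + 278766) + (-107064/(-125801) + (-56498 + 35429)/p(-31)) = (241360 + 278766) + (-107064/(-125801) + (-56498 + 35429)/((-64*(-31)²))) = 520126 + (-107064*(-1/125801) - 21069/((-64*961))) = 520126 + (107064/125801 - 21069/(-61504)) = 520126 + (107064/125801 - 21069*(-1/61504)) = 520126 + (107064/125801 + 21069/61504) = 520126 + 9235365525/7737264704 = 4024361776798229/7737264704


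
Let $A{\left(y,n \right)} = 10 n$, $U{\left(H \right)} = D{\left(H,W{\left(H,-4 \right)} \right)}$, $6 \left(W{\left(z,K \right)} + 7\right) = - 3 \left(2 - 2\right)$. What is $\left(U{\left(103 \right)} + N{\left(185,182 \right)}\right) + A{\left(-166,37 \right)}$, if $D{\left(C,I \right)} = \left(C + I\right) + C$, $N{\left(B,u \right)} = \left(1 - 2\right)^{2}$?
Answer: $570$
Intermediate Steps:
$N{\left(B,u \right)} = 1$ ($N{\left(B,u \right)} = \left(-1\right)^{2} = 1$)
$W{\left(z,K \right)} = -7$ ($W{\left(z,K \right)} = -7 + \frac{\left(-3\right) \left(2 - 2\right)}{6} = -7 + \frac{\left(-3\right) 0}{6} = -7 + \frac{1}{6} \cdot 0 = -7 + 0 = -7$)
$D{\left(C,I \right)} = I + 2 C$
$U{\left(H \right)} = -7 + 2 H$
$\left(U{\left(103 \right)} + N{\left(185,182 \right)}\right) + A{\left(-166,37 \right)} = \left(\left(-7 + 2 \cdot 103\right) + 1\right) + 10 \cdot 37 = \left(\left(-7 + 206\right) + 1\right) + 370 = \left(199 + 1\right) + 370 = 200 + 370 = 570$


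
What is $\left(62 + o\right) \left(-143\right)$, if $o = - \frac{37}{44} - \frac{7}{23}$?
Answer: $- \frac{800605}{92} \approx -8702.2$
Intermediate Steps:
$o = - \frac{1159}{1012}$ ($o = \left(-37\right) \frac{1}{44} - \frac{7}{23} = - \frac{37}{44} - \frac{7}{23} = - \frac{1159}{1012} \approx -1.1453$)
$\left(62 + o\right) \left(-143\right) = \left(62 - \frac{1159}{1012}\right) \left(-143\right) = \frac{61585}{1012} \left(-143\right) = - \frac{800605}{92}$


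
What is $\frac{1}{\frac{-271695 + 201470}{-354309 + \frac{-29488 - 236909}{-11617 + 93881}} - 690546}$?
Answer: $- \frac{29147141973}{20127436523897858} \approx -1.4481 \cdot 10^{-6}$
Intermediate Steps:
$\frac{1}{\frac{-271695 + 201470}{-354309 + \frac{-29488 - 236909}{-11617 + 93881}} - 690546} = \frac{1}{- \frac{70225}{-354309 - \frac{266397}{82264}} - 690546} = \frac{1}{- \frac{70225}{- \frac{29147141973}{82264}} - 690546} = \frac{1}{\left(-70225\right) \left(- \frac{82264}{29147141973}\right) - 690546} = \frac{1}{\frac{5776989400}{29147141973} - 690546} = \frac{1}{- \frac{20127436523897858}{29147141973}} = - \frac{29147141973}{20127436523897858}$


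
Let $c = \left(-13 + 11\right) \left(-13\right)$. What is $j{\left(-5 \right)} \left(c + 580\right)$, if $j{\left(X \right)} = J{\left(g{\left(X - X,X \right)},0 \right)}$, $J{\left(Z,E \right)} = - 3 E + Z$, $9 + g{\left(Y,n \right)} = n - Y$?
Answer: $-8484$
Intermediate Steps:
$g{\left(Y,n \right)} = -9 + n - Y$ ($g{\left(Y,n \right)} = -9 - \left(Y - n\right) = -9 + n - Y$)
$c = 26$ ($c = \left(-2\right) \left(-13\right) = 26$)
$J{\left(Z,E \right)} = Z - 3 E$
$j{\left(X \right)} = -9 + X$ ($j{\left(X \right)} = \left(-9 + X - \left(X - X\right)\right) - 0 = \left(-9 + X - 0\right) + 0 = \left(-9 + X + 0\right) + 0 = \left(-9 + X\right) + 0 = -9 + X$)
$j{\left(-5 \right)} \left(c + 580\right) = \left(-9 - 5\right) \left(26 + 580\right) = \left(-14\right) 606 = -8484$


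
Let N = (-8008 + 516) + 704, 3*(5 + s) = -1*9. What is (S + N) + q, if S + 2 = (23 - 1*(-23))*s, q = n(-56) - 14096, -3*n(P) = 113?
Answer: -63875/3 ≈ -21292.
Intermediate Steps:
s = -8 (s = -5 + (-1*9)/3 = -5 + (⅓)*(-9) = -5 - 3 = -8)
n(P) = -113/3 (n(P) = -⅓*113 = -113/3)
N = -6788 (N = -7492 + 704 = -6788)
q = -42401/3 (q = -113/3 - 14096 = -42401/3 ≈ -14134.)
S = -370 (S = -2 + (23 - 1*(-23))*(-8) = -2 + (23 + 23)*(-8) = -2 + 46*(-8) = -2 - 368 = -370)
(S + N) + q = (-370 - 6788) - 42401/3 = -7158 - 42401/3 = -63875/3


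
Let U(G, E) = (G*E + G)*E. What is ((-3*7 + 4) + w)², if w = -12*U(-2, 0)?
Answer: 289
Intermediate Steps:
U(G, E) = E*(G + E*G) (U(G, E) = (E*G + G)*E = (G + E*G)*E = E*(G + E*G))
w = 0 (w = -0*(-2)*(1 + 0) = -0*(-2) = -12*0 = 0)
((-3*7 + 4) + w)² = ((-3*7 + 4) + 0)² = ((-21 + 4) + 0)² = (-17 + 0)² = (-17)² = 289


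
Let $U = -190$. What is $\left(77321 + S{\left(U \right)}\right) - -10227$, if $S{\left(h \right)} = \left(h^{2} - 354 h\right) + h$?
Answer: $190718$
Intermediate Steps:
$S{\left(h \right)} = h^{2} - 353 h$
$\left(77321 + S{\left(U \right)}\right) - -10227 = \left(77321 - 190 \left(-353 - 190\right)\right) - -10227 = \left(77321 - -103170\right) + 10227 = \left(77321 + 103170\right) + 10227 = 180491 + 10227 = 190718$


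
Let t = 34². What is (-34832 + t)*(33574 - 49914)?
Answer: 550265840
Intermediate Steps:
t = 1156
(-34832 + t)*(33574 - 49914) = (-34832 + 1156)*(33574 - 49914) = -33676*(-16340) = 550265840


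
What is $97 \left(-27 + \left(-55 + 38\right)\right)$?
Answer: $-4268$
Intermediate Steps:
$97 \left(-27 + \left(-55 + 38\right)\right) = 97 \left(-27 - 17\right) = 97 \left(-44\right) = -4268$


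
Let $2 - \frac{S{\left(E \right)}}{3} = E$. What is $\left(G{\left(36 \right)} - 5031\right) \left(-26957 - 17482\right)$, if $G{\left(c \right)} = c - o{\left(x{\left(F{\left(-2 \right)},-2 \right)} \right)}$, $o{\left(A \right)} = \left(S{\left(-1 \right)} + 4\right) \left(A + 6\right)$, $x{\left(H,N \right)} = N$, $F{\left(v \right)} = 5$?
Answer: $224283633$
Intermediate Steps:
$S{\left(E \right)} = 6 - 3 E$
$o{\left(A \right)} = 78 + 13 A$ ($o{\left(A \right)} = \left(\left(6 - -3\right) + 4\right) \left(A + 6\right) = \left(\left(6 + 3\right) + 4\right) \left(6 + A\right) = \left(9 + 4\right) \left(6 + A\right) = 13 \left(6 + A\right) = 78 + 13 A$)
$G{\left(c \right)} = -52 + c$ ($G{\left(c \right)} = c - \left(78 + 13 \left(-2\right)\right) = c - \left(78 - 26\right) = c - 52 = -52 + c$)
$\left(G{\left(36 \right)} - 5031\right) \left(-26957 - 17482\right) = \left(\left(-52 + 36\right) - 5031\right) \left(-26957 - 17482\right) = \left(-16 - 5031\right) \left(-44439\right) = \left(-5047\right) \left(-44439\right) = 224283633$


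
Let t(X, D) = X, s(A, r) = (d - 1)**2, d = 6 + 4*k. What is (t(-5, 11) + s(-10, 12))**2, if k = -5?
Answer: 48400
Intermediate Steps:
d = -14 (d = 6 + 4*(-5) = 6 - 20 = -14)
s(A, r) = 225 (s(A, r) = (-14 - 1)**2 = (-15)**2 = 225)
(t(-5, 11) + s(-10, 12))**2 = (-5 + 225)**2 = 220**2 = 48400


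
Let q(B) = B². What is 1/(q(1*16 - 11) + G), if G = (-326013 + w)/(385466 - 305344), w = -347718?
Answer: 80122/1329319 ≈ 0.060273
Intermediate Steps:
G = -673731/80122 (G = (-326013 - 347718)/(385466 - 305344) = -673731/80122 ≈ -8.4088)
1/(q(1*16 - 11) + G) = 1/((1*16 - 11)² - 673731/80122) = 1/((16 - 11)² - 673731/80122) = 1/(5² - 673731/80122) = 1/(25 - 673731/80122) = 1/(1329319/80122) = 80122/1329319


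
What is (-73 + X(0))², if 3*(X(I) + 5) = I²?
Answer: 6084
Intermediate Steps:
X(I) = -5 + I²/3
(-73 + X(0))² = (-73 + (-5 + (⅓)*0²))² = (-73 + (-5 + (⅓)*0))² = (-73 + (-5 + 0))² = (-73 - 5)² = (-78)² = 6084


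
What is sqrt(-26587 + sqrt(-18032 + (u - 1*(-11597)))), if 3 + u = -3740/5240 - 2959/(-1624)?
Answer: sqrt(-75207992095852 + 26593*I*sqrt(72833444887182))/53186 ≈ 0.24602 + 163.06*I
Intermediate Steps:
u = -402447/212744 (u = -3 + (-3740/5240 - 2959/(-1624)) = -3 + (-3740*1/5240 - 2959*(-1/1624)) = -3 + (-187/262 + 2959/1624) = -3 + 235785/212744 = -402447/212744 ≈ -1.8917)
sqrt(-26587 + sqrt(-18032 + (u - 1*(-11597)))) = sqrt(-26587 + sqrt(-18032 + (-402447/212744 - 1*(-11597)))) = sqrt(-26587 + sqrt(-18032 + (-402447/212744 + 11597))) = sqrt(-26587 + sqrt(-18032 + 2466789721/212744)) = sqrt(-26587 + sqrt(-1369410087/212744)) = sqrt(-26587 + I*sqrt(72833444887182)/106372)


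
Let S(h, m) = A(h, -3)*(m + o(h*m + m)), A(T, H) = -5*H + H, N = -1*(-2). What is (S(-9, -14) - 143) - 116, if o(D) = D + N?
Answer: 941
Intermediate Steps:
N = 2
A(T, H) = -4*H
o(D) = 2 + D (o(D) = D + 2 = 2 + D)
S(h, m) = 24 + 24*m + 12*h*m (S(h, m) = (-4*(-3))*(m + (2 + (h*m + m))) = 12*(m + (2 + (m + h*m))) = 12*(m + (2 + m + h*m)) = 12*(2 + 2*m + h*m) = 24 + 24*m + 12*h*m)
(S(-9, -14) - 143) - 116 = ((24 + 12*(-14) + 12*(-14)*(1 - 9)) - 143) - 116 = ((24 - 168 + 12*(-14)*(-8)) - 143) - 116 = ((24 - 168 + 1344) - 143) - 116 = (1200 - 143) - 116 = 1057 - 116 = 941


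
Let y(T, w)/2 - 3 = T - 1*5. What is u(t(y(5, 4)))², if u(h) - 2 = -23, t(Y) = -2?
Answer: 441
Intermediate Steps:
y(T, w) = -4 + 2*T (y(T, w) = 6 + 2*(T - 1*5) = 6 + 2*(T - 5) = 6 + 2*(-5 + T) = 6 + (-10 + 2*T) = -4 + 2*T)
u(h) = -21 (u(h) = 2 - 23 = -21)
u(t(y(5, 4)))² = (-21)² = 441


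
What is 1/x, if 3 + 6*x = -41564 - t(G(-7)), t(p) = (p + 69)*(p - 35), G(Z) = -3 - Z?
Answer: -3/19652 ≈ -0.00015266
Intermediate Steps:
t(p) = (-35 + p)*(69 + p) (t(p) = (69 + p)*(-35 + p) = (-35 + p)*(69 + p))
x = -19652/3 (x = -½ + (-41564 - (-2415 + (-3 - 1*(-7))² + 34*(-3 - 1*(-7))))/6 = -½ + (-41564 - (-2415 + (-3 + 7)² + 34*(-3 + 7)))/6 = -½ + (-41564 - (-2415 + 4² + 34*4))/6 = -½ + (-41564 - (-2415 + 16 + 136))/6 = -½ + (-41564 - 1*(-2263))/6 = -½ + (-41564 + 2263)/6 = -½ + (⅙)*(-39301) = -½ - 39301/6 = -19652/3 ≈ -6550.7)
1/x = 1/(-19652/3) = -3/19652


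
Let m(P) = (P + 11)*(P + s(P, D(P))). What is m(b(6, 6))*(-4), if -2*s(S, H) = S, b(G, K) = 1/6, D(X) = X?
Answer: -67/18 ≈ -3.7222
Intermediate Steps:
b(G, K) = ⅙
s(S, H) = -S/2
m(P) = P*(11 + P)/2 (m(P) = (P + 11)*(P - P/2) = (11 + P)*(P/2) = P*(11 + P)/2)
m(b(6, 6))*(-4) = ((½)*(⅙)*(11 + ⅙))*(-4) = ((½)*(⅙)*(67/6))*(-4) = (67/72)*(-4) = -67/18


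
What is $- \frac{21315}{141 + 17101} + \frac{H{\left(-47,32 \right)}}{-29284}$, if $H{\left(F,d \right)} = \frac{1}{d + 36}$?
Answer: $- \frac{21222416261}{17167100752} \approx -1.2362$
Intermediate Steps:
$H{\left(F,d \right)} = \frac{1}{36 + d}$
$- \frac{21315}{141 + 17101} + \frac{H{\left(-47,32 \right)}}{-29284} = - \frac{21315}{141 + 17101} + \frac{1}{\left(36 + 32\right) \left(-29284\right)} = - \frac{21315}{17242} + \frac{1}{68} \left(- \frac{1}{29284}\right) = \left(-21315\right) \frac{1}{17242} + \frac{1}{68} \left(- \frac{1}{29284}\right) = - \frac{21315}{17242} - \frac{1}{1991312} = - \frac{21222416261}{17167100752}$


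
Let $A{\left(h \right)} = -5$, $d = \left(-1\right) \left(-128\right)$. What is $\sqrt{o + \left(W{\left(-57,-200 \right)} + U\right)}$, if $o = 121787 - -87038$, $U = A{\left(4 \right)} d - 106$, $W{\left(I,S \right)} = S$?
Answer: $\sqrt{207879} \approx 455.94$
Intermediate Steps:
$d = 128$
$U = -746$ ($U = \left(-5\right) 128 - 106 = -640 - 106 = -746$)
$o = 208825$ ($o = 121787 + 87038 = 208825$)
$\sqrt{o + \left(W{\left(-57,-200 \right)} + U\right)} = \sqrt{208825 - 946} = \sqrt{207879}$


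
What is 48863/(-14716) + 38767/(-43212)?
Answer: -25788107/6114498 ≈ -4.2175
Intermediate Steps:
48863/(-14716) + 38767/(-43212) = 48863*(-1/14716) + 38767*(-1/43212) = -48863/14716 - 38767/43212 = -25788107/6114498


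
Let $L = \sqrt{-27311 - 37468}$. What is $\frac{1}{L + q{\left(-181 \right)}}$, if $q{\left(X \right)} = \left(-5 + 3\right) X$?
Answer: $\frac{362}{195823} - \frac{i \sqrt{64779}}{195823} \approx 0.0018486 - 0.0012997 i$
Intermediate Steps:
$q{\left(X \right)} = - 2 X$
$L = i \sqrt{64779}$ ($L = \sqrt{-64779} = i \sqrt{64779} \approx 254.52 i$)
$\frac{1}{L + q{\left(-181 \right)}} = \frac{1}{i \sqrt{64779} - -362} = \frac{1}{i \sqrt{64779} + 362} = \frac{1}{362 + i \sqrt{64779}}$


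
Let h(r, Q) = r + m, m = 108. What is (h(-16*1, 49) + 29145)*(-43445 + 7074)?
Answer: -1063378927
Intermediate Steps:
h(r, Q) = 108 + r (h(r, Q) = r + 108 = 108 + r)
(h(-16*1, 49) + 29145)*(-43445 + 7074) = ((108 - 16*1) + 29145)*(-43445 + 7074) = ((108 - 16) + 29145)*(-36371) = (92 + 29145)*(-36371) = 29237*(-36371) = -1063378927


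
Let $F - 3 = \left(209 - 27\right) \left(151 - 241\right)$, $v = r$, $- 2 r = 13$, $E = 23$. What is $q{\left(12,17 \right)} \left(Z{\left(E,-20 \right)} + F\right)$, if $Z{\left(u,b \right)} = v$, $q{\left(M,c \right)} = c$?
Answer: $- \frac{557039}{2} \approx -2.7852 \cdot 10^{5}$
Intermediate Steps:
$r = - \frac{13}{2}$ ($r = \left(- \frac{1}{2}\right) 13 = - \frac{13}{2} \approx -6.5$)
$v = - \frac{13}{2} \approx -6.5$
$F = -16377$ ($F = 3 + \left(209 - 27\right) \left(151 - 241\right) = 3 + 182 \left(-90\right) = 3 - 16380 = -16377$)
$Z{\left(u,b \right)} = - \frac{13}{2}$
$q{\left(12,17 \right)} \left(Z{\left(E,-20 \right)} + F\right) = 17 \left(- \frac{13}{2} - 16377\right) = 17 \left(- \frac{32767}{2}\right) = - \frac{557039}{2}$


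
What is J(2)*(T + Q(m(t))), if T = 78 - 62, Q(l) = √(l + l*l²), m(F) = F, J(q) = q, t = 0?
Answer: 32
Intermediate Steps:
Q(l) = √(l + l³)
T = 16
J(2)*(T + Q(m(t))) = 2*(16 + √(0 + 0³)) = 2*(16 + √(0 + 0)) = 2*(16 + √0) = 2*(16 + 0) = 2*16 = 32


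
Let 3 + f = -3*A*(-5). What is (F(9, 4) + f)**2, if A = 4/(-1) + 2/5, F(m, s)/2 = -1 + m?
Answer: 1681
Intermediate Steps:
F(m, s) = -2 + 2*m (F(m, s) = 2*(-1 + m) = -2 + 2*m)
A = -18/5 (A = 4*(-1) + 2*(1/5) = -4 + 2/5 = -18/5 ≈ -3.6000)
f = -57 (f = -3 - 3*(-18/5)*(-5) = -3 + (54/5)*(-5) = -3 - 54 = -57)
(F(9, 4) + f)**2 = ((-2 + 2*9) - 57)**2 = ((-2 + 18) - 57)**2 = (16 - 57)**2 = (-41)**2 = 1681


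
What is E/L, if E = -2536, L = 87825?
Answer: -2536/87825 ≈ -0.028876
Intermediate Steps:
E/L = -2536/87825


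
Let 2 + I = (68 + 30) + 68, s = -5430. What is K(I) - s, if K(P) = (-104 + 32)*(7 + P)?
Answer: -6882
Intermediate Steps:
I = 164 (I = -2 + ((68 + 30) + 68) = -2 + (98 + 68) = -2 + 166 = 164)
K(P) = -504 - 72*P (K(P) = -72*(7 + P) = -504 - 72*P)
K(I) - s = (-504 - 72*164) - 1*(-5430) = (-504 - 11808) + 5430 = -12312 + 5430 = -6882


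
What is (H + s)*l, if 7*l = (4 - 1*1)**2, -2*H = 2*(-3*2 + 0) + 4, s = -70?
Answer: -594/7 ≈ -84.857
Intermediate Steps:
H = 4 (H = -(2*(-3*2 + 0) + 4)/2 = -(2*(-6 + 0) + 4)/2 = -(2*(-6) + 4)/2 = -(-12 + 4)/2 = -1/2*(-8) = 4)
l = 9/7 (l = (4 - 1*1)**2/7 = (4 - 1)**2/7 = (1/7)*3**2 = (1/7)*9 = 9/7 ≈ 1.2857)
(H + s)*l = (4 - 70)*(9/7) = -66*9/7 = -594/7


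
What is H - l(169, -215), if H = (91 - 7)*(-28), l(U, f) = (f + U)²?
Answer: -4468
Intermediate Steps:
l(U, f) = (U + f)²
H = -2352 (H = 84*(-28) = -2352)
H - l(169, -215) = -2352 - (169 - 215)² = -2352 - 1*(-46)² = -2352 - 1*2116 = -2352 - 2116 = -4468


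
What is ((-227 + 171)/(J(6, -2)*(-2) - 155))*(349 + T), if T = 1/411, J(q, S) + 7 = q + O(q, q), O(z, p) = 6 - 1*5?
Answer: 1606528/12741 ≈ 126.09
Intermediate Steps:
O(z, p) = 1 (O(z, p) = 6 - 5 = 1)
J(q, S) = -6 + q (J(q, S) = -7 + (q + 1) = -7 + (1 + q) = -6 + q)
T = 1/411 ≈ 0.0024331
((-227 + 171)/(J(6, -2)*(-2) - 155))*(349 + T) = ((-227 + 171)/((-6 + 6)*(-2) - 155))*(349 + 1/411) = -56/(0*(-2) - 155)*(143440/411) = -56/(0 - 155)*(143440/411) = -56/(-155)*(143440/411) = -56*(-1/155)*(143440/411) = (56/155)*(143440/411) = 1606528/12741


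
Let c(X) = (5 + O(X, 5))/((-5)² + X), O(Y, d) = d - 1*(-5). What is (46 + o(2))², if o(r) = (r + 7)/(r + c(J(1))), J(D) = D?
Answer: 10995856/4489 ≈ 2449.5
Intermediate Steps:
O(Y, d) = 5 + d (O(Y, d) = d + 5 = 5 + d)
c(X) = 15/(25 + X) (c(X) = (5 + (5 + 5))/((-5)² + X) = (5 + 10)/(25 + X) = 15/(25 + X))
o(r) = (7 + r)/(15/26 + r) (o(r) = (r + 7)/(r + 15/(25 + 1)) = (7 + r)/(r + 15/26) = (7 + r)/(15/26 + r))
(46 + o(2))² = (46 + 26*(7 + 2)/(15 + 26*2))² = (46 + 26*9/(15 + 52))² = (46 + 26*9/67)² = (46 + 26*(1/67)*9)² = (46 + 234/67)² = (3316/67)² = 10995856/4489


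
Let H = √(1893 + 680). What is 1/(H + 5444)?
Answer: 5444/29634563 - √2573/29634563 ≈ 0.00018199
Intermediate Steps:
H = √2573 ≈ 50.725
1/(H + 5444) = 1/(√2573 + 5444) = 1/(5444 + √2573)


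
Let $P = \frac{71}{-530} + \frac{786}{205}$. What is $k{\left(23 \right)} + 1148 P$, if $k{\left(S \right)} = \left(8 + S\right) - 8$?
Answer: $\frac{226353}{53} \approx 4270.8$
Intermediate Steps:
$P = \frac{16081}{4346}$ ($P = 71 \left(- \frac{1}{530}\right) + 786 \cdot \frac{1}{205} = - \frac{71}{530} + \frac{786}{205} = \frac{16081}{4346} \approx 3.7002$)
$k{\left(S \right)} = S$
$k{\left(23 \right)} + 1148 P = 23 + 1148 \cdot \frac{16081}{4346} = 23 + \frac{225134}{53} = \frac{226353}{53}$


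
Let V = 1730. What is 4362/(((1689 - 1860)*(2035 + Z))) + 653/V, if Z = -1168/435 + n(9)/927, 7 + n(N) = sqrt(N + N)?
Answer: 447531705536455936939/1226433414472554115990 + 14169357225*sqrt(2)/708921048828065963 ≈ 0.36490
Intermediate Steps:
n(N) = -7 + sqrt(2)*sqrt(N) (n(N) = -7 + sqrt(N + N) = -7 + sqrt(2*N) = -7 + sqrt(2)*sqrt(N))
Z = -361927/134415 + sqrt(2)/309 (Z = -1168/435 + (-7 + sqrt(2)*sqrt(9))/927 = -1168*1/435 + (-7 + sqrt(2)*3)*(1/927) = -1168/435 + (-7 + 3*sqrt(2))*(1/927) = -1168/435 + (-7/927 + sqrt(2)/309) = -361927/134415 + sqrt(2)/309 ≈ -2.6880)
4362/(((1689 - 1860)*(2035 + Z))) + 653/V = 4362/(((1689 - 1860)*(2035 + (-361927/134415 + sqrt(2)/309)))) + 653/1730 = 4362/((-171*(273172598/134415 + sqrt(2)/309))) + 653*(1/1730) = 4362/(-5190279362/14935 - 57*sqrt(2)/103) + 653/1730 = 653/1730 + 4362/(-5190279362/14935 - 57*sqrt(2)/103)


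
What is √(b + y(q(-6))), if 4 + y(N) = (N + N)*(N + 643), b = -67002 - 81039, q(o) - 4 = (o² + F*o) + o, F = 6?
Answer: I*√150609 ≈ 388.08*I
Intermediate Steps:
q(o) = 4 + o² + 7*o (q(o) = 4 + ((o² + 6*o) + o) = 4 + (o² + 7*o) = 4 + o² + 7*o)
b = -148041
y(N) = -4 + 2*N*(643 + N) (y(N) = -4 + (N + N)*(N + 643) = -4 + (2*N)*(643 + N) = -4 + 2*N*(643 + N))
√(b + y(q(-6))) = √(-148041 + (-4 + 2*(4 + (-6)² + 7*(-6))² + 1286*(4 + (-6)² + 7*(-6)))) = √(-148041 + (-4 + 2*(4 + 36 - 42)² + 1286*(4 + 36 - 42))) = √(-148041 + (-4 + 2*(-2)² + 1286*(-2))) = √(-148041 + (-4 + 2*4 - 2572)) = √(-148041 + (-4 + 8 - 2572)) = √(-148041 - 2568) = √(-150609) = I*√150609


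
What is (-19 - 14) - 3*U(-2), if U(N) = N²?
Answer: -45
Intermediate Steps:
(-19 - 14) - 3*U(-2) = (-19 - 14) - 3*(-2)² = -33 - 3*4 = -33 - 12 = -45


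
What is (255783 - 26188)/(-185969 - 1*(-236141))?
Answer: 229595/50172 ≈ 4.5762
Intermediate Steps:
(255783 - 26188)/(-185969 - 1*(-236141)) = 229595/(-185969 + 236141) = 229595/50172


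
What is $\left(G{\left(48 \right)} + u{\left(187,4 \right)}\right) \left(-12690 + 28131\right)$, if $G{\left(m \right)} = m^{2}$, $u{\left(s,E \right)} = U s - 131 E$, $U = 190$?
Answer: $576103710$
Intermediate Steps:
$u{\left(s,E \right)} = - 131 E + 190 s$ ($u{\left(s,E \right)} = 190 s - 131 E = - 131 E + 190 s$)
$\left(G{\left(48 \right)} + u{\left(187,4 \right)}\right) \left(-12690 + 28131\right) = \left(48^{2} + \left(\left(-131\right) 4 + 190 \cdot 187\right)\right) \left(-12690 + 28131\right) = \left(2304 + \left(-524 + 35530\right)\right) 15441 = \left(2304 + 35006\right) 15441 = 37310 \cdot 15441 = 576103710$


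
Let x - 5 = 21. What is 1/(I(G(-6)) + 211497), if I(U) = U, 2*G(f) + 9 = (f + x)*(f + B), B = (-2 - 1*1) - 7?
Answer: 2/422665 ≈ 4.7319e-6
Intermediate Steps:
B = -10 (B = (-2 - 1) - 7 = -3 - 7 = -10)
x = 26 (x = 5 + 21 = 26)
G(f) = -9/2 + (-10 + f)*(26 + f)/2 (G(f) = -9/2 + ((f + 26)*(f - 10))/2 = -9/2 + ((26 + f)*(-10 + f))/2 = -9/2 + ((-10 + f)*(26 + f))/2 = -9/2 + (-10 + f)*(26 + f)/2)
1/(I(G(-6)) + 211497) = 1/((-269/2 + (1/2)*(-6)**2 + 8*(-6)) + 211497) = 1/((-269/2 + (1/2)*36 - 48) + 211497) = 1/((-269/2 + 18 - 48) + 211497) = 1/(-329/2 + 211497) = 1/(422665/2) = 2/422665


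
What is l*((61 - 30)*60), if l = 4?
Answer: 7440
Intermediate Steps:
l*((61 - 30)*60) = 4*((61 - 30)*60) = 4*(31*60) = 4*1860 = 7440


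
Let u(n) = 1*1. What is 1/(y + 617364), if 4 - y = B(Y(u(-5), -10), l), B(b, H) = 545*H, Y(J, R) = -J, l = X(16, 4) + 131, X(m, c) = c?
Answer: 1/543793 ≈ 1.8389e-6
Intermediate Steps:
u(n) = 1
l = 135 (l = 4 + 131 = 135)
y = -73571 (y = 4 - 545*135 = 4 - 1*73575 = 4 - 73575 = -73571)
1/(y + 617364) = 1/(-73571 + 617364) = 1/543793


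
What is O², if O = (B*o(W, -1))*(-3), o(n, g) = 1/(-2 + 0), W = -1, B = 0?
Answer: 0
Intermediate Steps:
o(n, g) = -½ (o(n, g) = 1/(-2) = -½)
O = 0 (O = (0*(-½))*(-3) = 0*(-3) = 0)
O² = 0² = 0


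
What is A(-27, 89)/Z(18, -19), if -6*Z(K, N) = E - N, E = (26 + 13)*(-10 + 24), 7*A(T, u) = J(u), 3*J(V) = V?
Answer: -178/3955 ≈ -0.045006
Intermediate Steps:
J(V) = V/3
A(T, u) = u/21 (A(T, u) = (u/3)/7 = u/21)
E = 546 (E = 39*14 = 546)
Z(K, N) = -91 + N/6 (Z(K, N) = -(546 - N)/6 = -91 + N/6)
A(-27, 89)/Z(18, -19) = ((1/21)*89)/(-91 + (⅙)*(-19)) = 89/(21*(-91 - 19/6)) = 89/(21*(-565/6)) = (89/21)*(-6/565) = -178/3955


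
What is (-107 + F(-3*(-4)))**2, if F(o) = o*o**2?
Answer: 2627641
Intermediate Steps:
F(o) = o**3
(-107 + F(-3*(-4)))**2 = (-107 + (-3*(-4))**3)**2 = (-107 + 12**3)**2 = (-107 + 1728)**2 = 1621**2 = 2627641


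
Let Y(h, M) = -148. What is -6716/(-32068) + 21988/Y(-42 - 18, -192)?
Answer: -44007326/296629 ≈ -148.36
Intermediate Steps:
-6716/(-32068) + 21988/Y(-42 - 18, -192) = -6716/(-32068) + 21988/(-148) = -6716*(-1/32068) + 21988*(-1/148) = 1679/8017 - 5497/37 = -44007326/296629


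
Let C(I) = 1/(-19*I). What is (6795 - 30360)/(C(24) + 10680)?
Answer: -10745640/4870079 ≈ -2.2065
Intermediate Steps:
C(I) = -1/(19*I)
(6795 - 30360)/(C(24) + 10680) = (6795 - 30360)/(-1/19/24 + 10680) = -23565/(-1/19*1/24 + 10680) = -23565/(-1/456 + 10680) = -23565/4870079/456 = -23565*456/4870079 = -10745640/4870079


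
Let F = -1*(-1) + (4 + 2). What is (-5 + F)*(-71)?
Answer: -142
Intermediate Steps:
F = 7 (F = 1 + 6 = 7)
(-5 + F)*(-71) = (-5 + 7)*(-71) = 2*(-71) = -142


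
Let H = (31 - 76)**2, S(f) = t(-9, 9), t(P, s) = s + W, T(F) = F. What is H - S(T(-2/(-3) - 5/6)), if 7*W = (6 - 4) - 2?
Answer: 2016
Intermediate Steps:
W = 0 (W = ((6 - 4) - 2)/7 = (2 - 2)/7 = (1/7)*0 = 0)
t(P, s) = s (t(P, s) = s + 0 = s)
S(f) = 9
H = 2025 (H = (-45)**2 = 2025)
H - S(T(-2/(-3) - 5/6)) = 2025 - 1*9 = 2025 - 9 = 2016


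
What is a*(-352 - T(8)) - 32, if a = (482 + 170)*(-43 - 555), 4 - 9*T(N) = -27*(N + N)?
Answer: 1405184896/9 ≈ 1.5613e+8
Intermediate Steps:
T(N) = 4/9 + 6*N (T(N) = 4/9 - (-3)*(N + N) = 4/9 - (-3)*2*N = 4/9 - (-6)*N = 4/9 + 6*N)
a = -389896 (a = 652*(-598) = -389896)
a*(-352 - T(8)) - 32 = -389896*(-352 - (4/9 + 6*8)) - 32 = -389896*(-352 - (4/9 + 48)) - 32 = -389896*(-352 - 1*436/9) - 32 = -389896*(-352 - 436/9) - 32 = -389896*(-3604/9) - 32 = 1405185184/9 - 32 = 1405184896/9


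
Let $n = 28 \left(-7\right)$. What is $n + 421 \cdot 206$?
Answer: $86530$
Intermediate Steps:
$n = -196$
$n + 421 \cdot 206 = -196 + 421 \cdot 206 = -196 + 86726 = 86530$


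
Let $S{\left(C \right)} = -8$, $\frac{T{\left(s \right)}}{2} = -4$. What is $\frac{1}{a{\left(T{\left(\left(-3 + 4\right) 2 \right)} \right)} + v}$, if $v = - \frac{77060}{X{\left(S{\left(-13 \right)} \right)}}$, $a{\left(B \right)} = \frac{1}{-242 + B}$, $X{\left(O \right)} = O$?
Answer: $\frac{125}{1204062} \approx 0.00010382$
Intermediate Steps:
$T{\left(s \right)} = -8$ ($T{\left(s \right)} = 2 \left(-4\right) = -8$)
$v = \frac{19265}{2}$ ($v = - \frac{77060}{-8} = \left(-77060\right) \left(- \frac{1}{8}\right) = \frac{19265}{2} \approx 9632.5$)
$\frac{1}{a{\left(T{\left(\left(-3 + 4\right) 2 \right)} \right)} + v} = \frac{1}{\frac{1}{-242 - 8} + \frac{19265}{2}} = \frac{1}{\frac{1}{-250} + \frac{19265}{2}} = \frac{1}{- \frac{1}{250} + \frac{19265}{2}} = \frac{1}{\frac{1204062}{125}} = \frac{125}{1204062}$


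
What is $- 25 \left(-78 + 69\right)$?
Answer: $225$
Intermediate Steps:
$- 25 \left(-78 + 69\right) = \left(-25\right) \left(-9\right) = 225$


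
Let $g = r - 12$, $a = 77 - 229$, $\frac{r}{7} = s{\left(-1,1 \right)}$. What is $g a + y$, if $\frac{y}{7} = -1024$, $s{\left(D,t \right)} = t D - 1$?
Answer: $-3216$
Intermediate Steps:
$s{\left(D,t \right)} = -1 + D t$ ($s{\left(D,t \right)} = D t - 1 = -1 + D t$)
$r = -14$ ($r = 7 \left(-1 - 1\right) = 7 \left(-2\right) = -14$)
$a = -152$
$y = -7168$ ($y = 7 \left(-1024\right) = -7168$)
$g = -26$ ($g = -14 - 12 = -26$)
$g a + y = \left(-26\right) \left(-152\right) - 7168 = 3952 - 7168 = -3216$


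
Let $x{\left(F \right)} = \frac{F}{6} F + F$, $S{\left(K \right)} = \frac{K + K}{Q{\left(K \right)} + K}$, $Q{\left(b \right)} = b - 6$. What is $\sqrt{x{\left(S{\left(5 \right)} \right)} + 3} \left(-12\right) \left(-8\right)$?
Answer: $8 \sqrt{942} \approx 245.54$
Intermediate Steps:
$Q{\left(b \right)} = -6 + b$ ($Q{\left(b \right)} = b - 6 = -6 + b$)
$S{\left(K \right)} = \frac{2 K}{-6 + 2 K}$ ($S{\left(K \right)} = \frac{K + K}{\left(-6 + K\right) + K} = \frac{2 K}{-6 + 2 K}$)
$x{\left(F \right)} = F + \frac{F^{2}}{6}$ ($x{\left(F \right)} = F \frac{1}{6} F + F = \frac{F}{6} F + F = \frac{F^{2}}{6} + F = F + \frac{F^{2}}{6}$)
$\sqrt{x{\left(S{\left(5 \right)} \right)} + 3} \left(-12\right) \left(-8\right) = \sqrt{\frac{\frac{5}{-3 + 5} \left(6 + \frac{5}{-3 + 5}\right)}{6} + 3} \left(-12\right) \left(-8\right) = \sqrt{\frac{\frac{5}{2} \left(6 + \frac{5}{2}\right)}{6} + 3} \left(-12\right) \left(-8\right) = \sqrt{\frac{5 \cdot \frac{1}{2} \left(6 + 5 \cdot \frac{1}{2}\right)}{6} + 3} \left(-12\right) \left(-8\right) = \sqrt{\frac{1}{6} \cdot \frac{5}{2} \left(6 + \frac{5}{2}\right) + 3} \left(-12\right) \left(-8\right) = \sqrt{\frac{1}{6} \cdot \frac{5}{2} \cdot \frac{17}{2} + 3} \left(-12\right) \left(-8\right) = \sqrt{\frac{85}{24} + 3} \left(-12\right) \left(-8\right) = \sqrt{\frac{157}{24}} \left(-12\right) \left(-8\right) = \frac{\sqrt{942}}{12} \left(-12\right) \left(-8\right) = - \sqrt{942} \left(-8\right) = 8 \sqrt{942}$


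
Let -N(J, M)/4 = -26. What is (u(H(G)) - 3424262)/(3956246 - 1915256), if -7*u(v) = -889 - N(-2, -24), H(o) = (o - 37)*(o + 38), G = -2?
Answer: -23968841/14286930 ≈ -1.6777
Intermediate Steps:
H(o) = (-37 + o)*(38 + o)
N(J, M) = 104 (N(J, M) = -4*(-26) = 104)
u(v) = 993/7 (u(v) = -(-889 - 1*104)/7 = -(-889 - 104)/7 = -⅐*(-993) = 993/7)
(u(H(G)) - 3424262)/(3956246 - 1915256) = (993/7 - 3424262)/(3956246 - 1915256) = -23968841/7/2040990 = -23968841/7*1/2040990 = -23968841/14286930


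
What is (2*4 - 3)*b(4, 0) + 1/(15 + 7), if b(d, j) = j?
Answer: 1/22 ≈ 0.045455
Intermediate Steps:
(2*4 - 3)*b(4, 0) + 1/(15 + 7) = (2*4 - 3)*0 + 1/(15 + 7) = (8 - 3)*0 + 1/22 = 5*0 + 1/22 = 0 + 1/22 = 1/22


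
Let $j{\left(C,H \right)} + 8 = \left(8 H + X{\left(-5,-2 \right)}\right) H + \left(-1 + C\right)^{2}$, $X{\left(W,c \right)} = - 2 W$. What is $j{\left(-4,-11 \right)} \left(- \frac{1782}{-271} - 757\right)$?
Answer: $- \frac{177944375}{271} \approx -6.5662 \cdot 10^{5}$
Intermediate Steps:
$j{\left(C,H \right)} = -8 + \left(-1 + C\right)^{2} + H \left(10 + 8 H\right)$ ($j{\left(C,H \right)} = -8 + \left(\left(8 H - -10\right) H + \left(-1 + C\right)^{2}\right) = -8 + \left(\left(8 H + 10\right) H + \left(-1 + C\right)^{2}\right) = -8 + \left(\left(10 + 8 H\right) H + \left(-1 + C\right)^{2}\right) = -8 + \left(H \left(10 + 8 H\right) + \left(-1 + C\right)^{2}\right) = -8 + \left(\left(-1 + C\right)^{2} + H \left(10 + 8 H\right)\right) = -8 + \left(-1 + C\right)^{2} + H \left(10 + 8 H\right)$)
$j{\left(-4,-11 \right)} \left(- \frac{1782}{-271} - 757\right) = \left(-8 + \left(-1 - 4\right)^{2} + 8 \left(-11\right)^{2} + 10 \left(-11\right)\right) \left(- \frac{1782}{-271} - 757\right) = \left(-8 + \left(-5\right)^{2} + 8 \cdot 121 - 110\right) \left(\left(-1782\right) \left(- \frac{1}{271}\right) - 757\right) = \left(-8 + 25 + 968 - 110\right) \left(\frac{1782}{271} - 757\right) = 875 \left(- \frac{203365}{271}\right) = - \frac{177944375}{271}$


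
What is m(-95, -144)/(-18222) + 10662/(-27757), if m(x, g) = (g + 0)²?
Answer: -128308686/84298009 ≈ -1.5221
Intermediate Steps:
m(x, g) = g²
m(-95, -144)/(-18222) + 10662/(-27757) = (-144)²/(-18222) + 10662/(-27757) = 20736*(-1/18222) + 10662*(-1/27757) = -3456/3037 - 10662/27757 = -128308686/84298009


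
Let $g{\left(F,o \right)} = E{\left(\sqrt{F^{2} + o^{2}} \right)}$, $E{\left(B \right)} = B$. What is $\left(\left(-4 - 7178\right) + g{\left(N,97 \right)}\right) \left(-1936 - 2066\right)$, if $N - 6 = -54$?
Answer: $28742364 - 4002 \sqrt{11713} \approx 2.8309 \cdot 10^{7}$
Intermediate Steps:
$N = -48$ ($N = 6 - 54 = -48$)
$g{\left(F,o \right)} = \sqrt{F^{2} + o^{2}}$
$\left(\left(-4 - 7178\right) + g{\left(N,97 \right)}\right) \left(-1936 - 2066\right) = \left(\left(-4 - 7178\right) + \sqrt{\left(-48\right)^{2} + 97^{2}}\right) \left(-1936 - 2066\right) = \left(\left(-4 - 7178\right) + \sqrt{2304 + 9409}\right) \left(-4002\right) = \left(-7182 + \sqrt{11713}\right) \left(-4002\right) = 28742364 - 4002 \sqrt{11713}$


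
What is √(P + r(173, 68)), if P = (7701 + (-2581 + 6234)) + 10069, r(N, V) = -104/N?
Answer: 5*√25646039/173 ≈ 146.36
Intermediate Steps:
P = 21423 (P = (7701 + 3653) + 10069 = 11354 + 10069 = 21423)
√(P + r(173, 68)) = √(21423 - 104/173) = √(3706075/173) = 5*√25646039/173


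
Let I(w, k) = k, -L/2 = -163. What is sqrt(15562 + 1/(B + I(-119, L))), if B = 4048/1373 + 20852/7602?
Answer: sqrt(2914408052790156988234)/432755336 ≈ 124.75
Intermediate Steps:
L = 326 (L = -2*(-163) = 326)
B = 29701346/5218773 (B = 4048*(1/1373) + 20852*(1/7602) = 4048/1373 + 10426/3801 = 29701346/5218773 ≈ 5.6913)
sqrt(15562 + 1/(B + I(-119, L))) = sqrt(15562 + 1/(29701346/5218773 + 326)) = sqrt(15562 + 1/(1731021344/5218773)) = sqrt(15562 + 5218773/1731021344) = sqrt(26938159374101/1731021344) = sqrt(2914408052790156988234)/432755336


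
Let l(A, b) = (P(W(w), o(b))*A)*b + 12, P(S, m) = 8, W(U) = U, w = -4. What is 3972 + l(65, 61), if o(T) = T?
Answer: 35704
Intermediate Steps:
l(A, b) = 12 + 8*A*b (l(A, b) = (8*A)*b + 12 = 8*A*b + 12 = 12 + 8*A*b)
3972 + l(65, 61) = 3972 + (12 + 8*65*61) = 3972 + (12 + 31720) = 3972 + 31732 = 35704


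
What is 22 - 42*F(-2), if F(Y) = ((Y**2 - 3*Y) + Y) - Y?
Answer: -398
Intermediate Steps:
F(Y) = Y**2 - 3*Y (F(Y) = (Y**2 - 2*Y) - Y = Y**2 - 3*Y)
22 - 42*F(-2) = 22 - (-84)*(-3 - 2) = 22 - (-84)*(-5) = 22 - 42*10 = 22 - 420 = -398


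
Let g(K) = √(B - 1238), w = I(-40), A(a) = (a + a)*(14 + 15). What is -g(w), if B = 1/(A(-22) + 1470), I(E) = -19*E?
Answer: -I*√46593174/194 ≈ -35.185*I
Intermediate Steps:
A(a) = 58*a (A(a) = (2*a)*29 = 58*a)
B = 1/194 (B = 1/(58*(-22) + 1470) = 1/(-1276 + 1470) = 1/194 ≈ 0.0051546)
w = 760 (w = -19*(-40) = 760)
g(K) = I*√46593174/194 (g(K) = √(1/194 - 1238) = √(-240171/194) = I*√46593174/194)
-g(w) = -I*√46593174/194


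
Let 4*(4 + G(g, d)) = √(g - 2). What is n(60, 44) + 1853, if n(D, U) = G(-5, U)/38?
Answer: 35205/19 + I*√7/152 ≈ 1852.9 + 0.017406*I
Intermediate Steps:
G(g, d) = -4 + √(-2 + g)/4 (G(g, d) = -4 + √(g - 2)/4 = -4 + √(-2 + g)/4)
n(D, U) = -2/19 + I*√7/152 (n(D, U) = (-4 + √(-2 - 5)/4)/38 = (-4 + √(-7)/4)*(1/38) = (-4 + (I*√7)/4)*(1/38) = (-4 + I*√7/4)*(1/38) = -2/19 + I*√7/152)
n(60, 44) + 1853 = (-2/19 + I*√7/152) + 1853 = 35205/19 + I*√7/152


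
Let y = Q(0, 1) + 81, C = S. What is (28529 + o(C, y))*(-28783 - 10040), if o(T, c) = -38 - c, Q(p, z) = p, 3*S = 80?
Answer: -1102961430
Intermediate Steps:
S = 80/3 (S = (1/3)*80 = 80/3 ≈ 26.667)
C = 80/3 ≈ 26.667
y = 81 (y = 0 + 81 = 81)
(28529 + o(C, y))*(-28783 - 10040) = (28529 + (-38 - 1*81))*(-28783 - 10040) = (28529 + (-38 - 81))*(-38823) = (28529 - 119)*(-38823) = 28410*(-38823) = -1102961430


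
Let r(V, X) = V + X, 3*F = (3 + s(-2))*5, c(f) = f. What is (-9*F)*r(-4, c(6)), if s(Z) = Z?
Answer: -30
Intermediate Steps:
F = 5/3 (F = ((3 - 2)*5)/3 = (1*5)/3 = (⅓)*5 = 5/3 ≈ 1.6667)
(-9*F)*r(-4, c(6)) = (-9*5/3)*(-4 + 6) = -15*2 = -30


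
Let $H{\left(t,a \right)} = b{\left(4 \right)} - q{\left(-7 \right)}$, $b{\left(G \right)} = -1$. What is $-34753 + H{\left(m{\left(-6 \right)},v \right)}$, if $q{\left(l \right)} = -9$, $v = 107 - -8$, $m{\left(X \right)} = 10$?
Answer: $-34745$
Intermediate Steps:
$v = 115$ ($v = 107 + 8 = 115$)
$H{\left(t,a \right)} = 8$ ($H{\left(t,a \right)} = -1 - -9 = -1 + 9 = 8$)
$-34753 + H{\left(m{\left(-6 \right)},v \right)} = -34753 + 8 = -34745$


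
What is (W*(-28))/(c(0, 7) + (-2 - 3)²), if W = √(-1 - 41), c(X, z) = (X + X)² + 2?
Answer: -28*I*√42/27 ≈ -6.7208*I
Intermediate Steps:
c(X, z) = 2 + 4*X² (c(X, z) = (2*X)² + 2 = 4*X² + 2 = 2 + 4*X²)
W = I*√42 (W = √(-42) = I*√42 ≈ 6.4807*I)
(W*(-28))/(c(0, 7) + (-2 - 3)²) = ((I*√42)*(-28))/((2 + 4*0²) + (-2 - 3)²) = (-28*I*√42)/((2 + 4*0) + (-5)²) = (-28*I*√42)/((2 + 0) + 25) = (-28*I*√42)/(2 + 25) = -28*I*√42/27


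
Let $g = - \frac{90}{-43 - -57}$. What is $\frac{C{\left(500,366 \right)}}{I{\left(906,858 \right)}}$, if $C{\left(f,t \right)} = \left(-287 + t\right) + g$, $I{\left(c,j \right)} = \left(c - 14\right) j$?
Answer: $\frac{127}{1339338} \approx 9.4823 \cdot 10^{-5}$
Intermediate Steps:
$I{\left(c,j \right)} = j \left(-14 + c\right)$ ($I{\left(c,j \right)} = \left(-14 + c\right) j = j \left(-14 + c\right)$)
$g = - \frac{45}{7}$ ($g = - \frac{90}{-43 + 57} = - \frac{90}{14} = \left(-90\right) \frac{1}{14} = - \frac{45}{7} \approx -6.4286$)
$C{\left(f,t \right)} = - \frac{2054}{7} + t$ ($C{\left(f,t \right)} = \left(-287 + t\right) - \frac{45}{7} = - \frac{2054}{7} + t$)
$\frac{C{\left(500,366 \right)}}{I{\left(906,858 \right)}} = \frac{- \frac{2054}{7} + 366}{858 \left(-14 + 906\right)} = \frac{508}{7 \cdot 858 \cdot 892} = \frac{508}{7 \cdot 765336} = \frac{508}{7} \cdot \frac{1}{765336} = \frac{127}{1339338}$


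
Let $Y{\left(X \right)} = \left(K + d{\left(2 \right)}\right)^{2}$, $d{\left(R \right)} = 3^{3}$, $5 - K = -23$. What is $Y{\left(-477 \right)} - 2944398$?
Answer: $-2941373$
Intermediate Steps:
$K = 28$ ($K = 5 - -23 = 5 + 23 = 28$)
$d{\left(R \right)} = 27$
$Y{\left(X \right)} = 3025$ ($Y{\left(X \right)} = \left(28 + 27\right)^{2} = 55^{2} = 3025$)
$Y{\left(-477 \right)} - 2944398 = 3025 - 2944398 = -2941373$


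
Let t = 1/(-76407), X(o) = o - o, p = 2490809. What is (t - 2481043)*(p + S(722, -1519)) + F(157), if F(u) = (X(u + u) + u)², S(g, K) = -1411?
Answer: -471912818277017653/76407 ≈ -6.1763e+12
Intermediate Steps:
X(o) = 0
F(u) = u² (F(u) = (0 + u)² = u²)
t = -1/76407 ≈ -1.3088e-5
(t - 2481043)*(p + S(722, -1519)) + F(157) = (-1/76407 - 2481043)*(2490809 - 1411) + 157² = -189569052502/76407*2489398 + 24649 = -471912820160373796/76407 + 24649 = -471912818277017653/76407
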